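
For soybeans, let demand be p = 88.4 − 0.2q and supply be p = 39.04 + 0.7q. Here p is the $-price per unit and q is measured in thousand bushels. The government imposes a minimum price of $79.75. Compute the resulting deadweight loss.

Competitive equilibrium: 88.4 − 0.2q = 39.04 + 0.7q → q* = 54.8444, p* = 77.4311.
At the floor p = 79.75, quantity demanded = (88.4 − 79.75)/0.2 = 43.25.
Sellers' marginal cost at q' = 43.25: 39.04 + 0.7·43.25 = 69.315.
Δq = 54.8444 − 43.25 = 11.5944; wedge = 79.75 − 69.315 = 10.435.
Deadweight loss = ½ × 11.5944 × 10.435 = $60.49 thousand.

$60.49 thousand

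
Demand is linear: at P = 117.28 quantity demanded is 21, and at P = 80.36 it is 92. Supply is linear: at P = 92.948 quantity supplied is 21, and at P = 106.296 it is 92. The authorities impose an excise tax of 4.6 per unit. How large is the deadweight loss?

Demand slope = (80.36 − 117.28)/(92 − 21) = −0.52, so P = 128.2 − 0.52Q.
Supply slope = (106.296 − 92.948)/(92 − 21) = 0.188, so P = 89 + 0.188Q.
Competitive equilibrium: 128.2 − 0.52Q = 89 + 0.188Q → Q* = 55.3672, P* = 99.409.
With the tax, the buyer price exceeds the seller price by 4.6: (128.2 − 0.52Q) − (89 + 0.188Q) = 4.6 → Q' = 48.8701.
ΔQ = 55.3672 − 48.8701 = 6.4971; the wedge equals the tax, 4.6.
DWL = ½ × 6.4971 × 4.6 = 14.94.

14.94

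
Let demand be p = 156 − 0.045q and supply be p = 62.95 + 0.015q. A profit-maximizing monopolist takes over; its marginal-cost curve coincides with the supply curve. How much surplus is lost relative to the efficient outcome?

13252.50

Competitive equilibrium: 156 − 0.045q = 62.95 + 0.015q → q* = 1550.83333, p* = 86.2125.
Marginal revenue: MR = 156 − 0.09q. Set MR = MC: 156 − 0.09q = 62.95 + 0.015q → q_m = 886.19048.
Price p_m = 156 − 0.045·886.19048 = 116.12143; MC(q_m) = 62.95 + 0.015·886.19048 = 76.24286.
Competitive q* = 1550.83333, so Δq = 664.64285; wedge = 116.12143 − 76.24286 = 39.87857.
Welfare loss = ½ × 664.64285 × 39.87857 = 13252.50.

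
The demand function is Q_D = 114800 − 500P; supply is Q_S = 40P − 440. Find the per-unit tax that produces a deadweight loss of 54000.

In inverse form: demand P = 229.6 − 0.002Q, supply P = 11 + 0.025Q.
Competitive equilibrium: 229.6 − 0.002Q = 11 + 0.025Q → Q* = 8096.2963, P* = 213.4074.
A tax t gives ΔQ = t/0.027 and wedge t, so DWL = t²/0.054.
t²/0.054 = 54000 → t² = 2916 → t = 54.

54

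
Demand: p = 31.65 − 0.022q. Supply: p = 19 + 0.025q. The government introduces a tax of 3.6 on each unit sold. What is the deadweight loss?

137.87

Competitive equilibrium: 31.65 − 0.022q = 19 + 0.025q → q* = 269.1489, p* = 25.7287.
With the tax, the buyer price exceeds the seller price by 3.6: (31.65 − 0.022q) − (19 + 0.025q) = 3.6 → q' = 192.5532.
Δq = 269.1489 − 192.5532 = 76.5957; the wedge equals the tax, 3.6.
The triangle = ½ × 76.5957 × 3.6 = 137.87.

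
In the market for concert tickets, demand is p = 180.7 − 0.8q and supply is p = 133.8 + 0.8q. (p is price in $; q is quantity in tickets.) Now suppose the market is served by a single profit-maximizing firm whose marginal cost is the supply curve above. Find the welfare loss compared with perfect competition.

$76.38

Competitive equilibrium: 180.7 − 0.8q = 133.8 + 0.8q → q* = 29.3125, p* = 157.25.
Marginal revenue: MR = 180.7 − 1.6q. Set MR = MC: 180.7 − 1.6q = 133.8 + 0.8q → q_m = 19.54167.
Price p_m = 180.7 − 0.8·19.54167 = 165.06666; MC(q_m) = 133.8 + 0.8·19.54167 = 149.43334.
Competitive q* = 29.3125, so Δq = 9.77083; wedge = 165.06666 − 149.43334 = 15.63332.
Deadweight loss = ½ × 9.77083 × 15.63332 = $76.38.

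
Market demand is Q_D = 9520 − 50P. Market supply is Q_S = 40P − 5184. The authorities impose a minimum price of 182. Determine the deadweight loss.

In inverse form: demand P = 190.4 − 0.02Q, supply P = 129.6 + 0.025Q.
Competitive equilibrium: 190.4 − 0.02Q = 129.6 + 0.025Q → Q* = 1351.1111, P* = 163.3778.
At the floor P = 182, quantity demanded = (190.4 − 182)/0.02 = 420.
Sellers' marginal cost at Q' = 420: 129.6 + 0.025·420 = 140.1.
ΔQ = 1351.1111 − 420 = 931.1111; wedge = 182 − 140.1 = 41.9.
The triangle = ½ × 931.1111 × 41.9 = 19506.78.

19506.78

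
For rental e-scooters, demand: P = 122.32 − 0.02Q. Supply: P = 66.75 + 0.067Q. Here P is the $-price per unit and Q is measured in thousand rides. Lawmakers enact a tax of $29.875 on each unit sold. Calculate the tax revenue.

$8823.43 thousand

Competitive equilibrium: 122.32 − 0.02Q = 66.75 + 0.067Q → Q* = 638.7356, P* = 109.5453.
With the tax, the buyer price exceeds the seller price by 29.875: (122.32 − 0.02Q) − (66.75 + 0.067Q) = 29.875 → Q' = 295.3448.
Tax revenue = 29.875 × 295.3448 = $8823.43 thousand.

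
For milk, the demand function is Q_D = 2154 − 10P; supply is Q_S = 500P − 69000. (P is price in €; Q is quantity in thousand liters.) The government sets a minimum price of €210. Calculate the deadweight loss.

In inverse form: demand P = 215.4 − 0.1Q, supply P = 138 + 0.002Q.
Competitive equilibrium: 215.4 − 0.1Q = 138 + 0.002Q → Q* = 758.8235, P* = 139.5176.
At the floor P = 210, quantity demanded = (215.4 − 210)/0.1 = 54.
Sellers' marginal cost at Q' = 54: 138 + 0.002·54 = 138.108.
ΔQ = 758.8235 − 54 = 704.8235; wedge = 210 − 138.108 = 71.892.
DWL = ½ × 704.8235 × 71.892 = €25335.59 thousand.

€25335.59 thousand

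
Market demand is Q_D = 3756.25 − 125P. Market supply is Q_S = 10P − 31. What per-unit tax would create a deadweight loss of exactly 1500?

18

In inverse form: demand P = 30.05 − 0.008Q, supply P = 3.1 + 0.1Q.
Competitive equilibrium: 30.05 − 0.008Q = 3.1 + 0.1Q → Q* = 249.537, P* = 28.0537.
A tax t gives ΔQ = t/0.108 and wedge t, so DWL = t²/0.216.
t²/0.216 = 1500 → t² = 324 → t = 18.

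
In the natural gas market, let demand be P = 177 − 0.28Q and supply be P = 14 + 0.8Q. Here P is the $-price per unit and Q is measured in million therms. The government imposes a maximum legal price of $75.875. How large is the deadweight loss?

Competitive equilibrium: 177 − 0.28Q = 14 + 0.8Q → Q* = 150.9259, P* = 134.7407.
At the ceiling P = 75.875, quantity supplied = (75.875 − 14)/0.8 = 77.3438.
Willingness to pay at Q' = 77.3438: 177 − 0.28·77.3438 = 155.3437.
ΔQ = 150.9259 − 77.3438 = 73.5821; wedge = 155.3437 − 75.875 = 79.4687.
Deadweight loss = ½ × 73.5821 × 79.4687 = $2923.74 million.

$2923.74 million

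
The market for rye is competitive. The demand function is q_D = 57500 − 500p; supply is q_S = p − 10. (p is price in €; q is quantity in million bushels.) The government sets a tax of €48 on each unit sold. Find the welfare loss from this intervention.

€1149.70 million

In inverse form: demand p = 115 − 0.002q, supply p = 10 + q.
Competitive equilibrium: 115 − 0.002q = 10 + q → q* = 104.7904, p* = 114.7904.
With the tax, the buyer price exceeds the seller price by 48: (115 − 0.002q) − (10 + q) = 48 → q' = 56.8862.
Δq = 104.7904 − 56.8862 = 47.9042; the wedge equals the tax, 48.
DWL = ½ × 47.9042 × 48 = €1149.70 million.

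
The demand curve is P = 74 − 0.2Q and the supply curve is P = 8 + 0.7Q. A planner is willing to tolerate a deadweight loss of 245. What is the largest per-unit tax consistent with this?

Competitive equilibrium: 74 − 0.2Q = 8 + 0.7Q → Q* = 73.3333, P* = 59.3333.
A tax t gives ΔQ = t/0.9 and wedge t, so DWL = t²/1.8.
t²/1.8 = 245 → t² = 441 → t = 21.

21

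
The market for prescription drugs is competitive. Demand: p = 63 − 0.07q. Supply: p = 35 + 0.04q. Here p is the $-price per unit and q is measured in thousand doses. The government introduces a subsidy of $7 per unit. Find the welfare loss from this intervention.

Competitive equilibrium: 63 − 0.07q = 35 + 0.04q → q* = 254.5455, p* = 45.1818.
The subsidy lowers effective supply by 7: p = 28 + 0.04q.
New quantity: 63 − 0.07q = 28 + 0.04q → q' = 318.1818.
Overproduction Δq = 318.1818 − 254.5455 = 63.6363; wedge = subsidy = 7.
The triangle = ½ × 63.6363 × 7 = $222.73 thousand.

$222.73 thousand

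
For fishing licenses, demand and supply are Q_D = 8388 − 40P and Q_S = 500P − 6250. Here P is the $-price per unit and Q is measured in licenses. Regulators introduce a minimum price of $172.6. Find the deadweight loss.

In inverse form: demand P = 209.7 − 0.025Q, supply P = 12.5 + 0.002Q.
Competitive equilibrium: 209.7 − 0.025Q = 12.5 + 0.002Q → Q* = 7303.7037, P* = 27.1074.
At the floor P = 172.6, quantity demanded = (209.7 − 172.6)/0.025 = 1484.
Sellers' marginal cost at Q' = 1484: 12.5 + 0.002·1484 = 15.468.
ΔQ = 7303.7037 − 1484 = 5819.7037; wedge = 172.6 − 15.468 = 157.132.
Welfare loss = ½ × 5819.7037 × 157.132 = $457230.84.

$457230.84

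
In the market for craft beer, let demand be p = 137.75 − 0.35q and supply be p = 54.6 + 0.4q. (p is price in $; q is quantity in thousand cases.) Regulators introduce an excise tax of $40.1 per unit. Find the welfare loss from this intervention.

$1072.01 thousand

Competitive equilibrium: 137.75 − 0.35q = 54.6 + 0.4q → q* = 110.8667, p* = 98.9467.
With the tax, the buyer price exceeds the seller price by 40.1: (137.75 − 0.35q) − (54.6 + 0.4q) = 40.1 → q' = 57.4.
Δq = 110.8667 − 57.4 = 53.4667; the wedge equals the tax, 40.1.
The triangle = ½ × 53.4667 × 40.1 = $1072.01 thousand.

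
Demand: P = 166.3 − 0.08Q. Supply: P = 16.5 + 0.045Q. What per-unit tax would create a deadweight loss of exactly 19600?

70

Competitive equilibrium: 166.3 − 0.08Q = 16.5 + 0.045Q → Q* = 1198.4, P* = 70.428.
A tax t gives ΔQ = t/0.125 and wedge t, so DWL = t²/0.25.
t²/0.25 = 19600 → t² = 4900 → t = 70.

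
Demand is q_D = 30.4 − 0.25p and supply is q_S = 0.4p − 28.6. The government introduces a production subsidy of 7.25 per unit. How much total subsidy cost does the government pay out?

In inverse form: demand p = 121.6 − 4q, supply p = 71.5 + 2.5q.
Competitive equilibrium: 121.6 − 4q = 71.5 + 2.5q → q* = 7.7077, p* = 90.7692.
The subsidy lowers effective supply by 7.25: p = 64.25 + 2.5q.
New quantity: 121.6 − 4q = 64.25 + 2.5q → q' = 8.8231.
Total subsidy cost = 7.25 × 8.8231 = 63.97.

63.97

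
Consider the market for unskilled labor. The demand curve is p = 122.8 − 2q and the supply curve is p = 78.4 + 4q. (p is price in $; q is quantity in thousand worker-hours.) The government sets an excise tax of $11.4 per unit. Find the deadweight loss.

$10.83 thousand

Competitive equilibrium: 122.8 − 2q = 78.4 + 4q → q* = 7.4, p* = 108.
With the tax, the buyer price exceeds the seller price by 11.4: (122.8 − 2q) − (78.4 + 4q) = 11.4 → q' = 5.5.
Δq = 7.4 − 5.5 = 1.9; the wedge equals the tax, 11.4.
DWL = ½ × 1.9 × 11.4 = $10.83 thousand.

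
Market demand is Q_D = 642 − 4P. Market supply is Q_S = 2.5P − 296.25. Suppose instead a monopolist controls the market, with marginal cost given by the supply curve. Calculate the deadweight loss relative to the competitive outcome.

In inverse form: demand P = 160.5 − 0.25Q, supply P = 118.5 + 0.4Q.
Competitive equilibrium: 160.5 − 0.25Q = 118.5 + 0.4Q → Q* = 64.6154, P* = 144.3462.
Marginal revenue: MR = 160.5 − 0.5Q. Set MR = MC: 160.5 − 0.5Q = 118.5 + 0.4Q → Q_m = 46.6667.
Price P_m = 160.5 − 0.25·46.6667 = 148.8333; MC(Q_m) = 118.5 + 0.4·46.6667 = 137.1667.
Competitive Q* = 64.6154, so ΔQ = 17.9487; wedge = 148.8333 − 137.1667 = 11.6666.
Welfare loss = ½ × 17.9487 × 11.6666 = 104.70.

104.70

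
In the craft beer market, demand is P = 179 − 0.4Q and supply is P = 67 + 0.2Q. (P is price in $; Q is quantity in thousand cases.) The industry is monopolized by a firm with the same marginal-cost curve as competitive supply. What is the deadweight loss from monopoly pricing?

$1672.53 thousand

Competitive equilibrium: 179 − 0.4Q = 67 + 0.2Q → Q* = 186.6667, P* = 104.3333.
Marginal revenue: MR = 179 − 0.8Q. Set MR = MC: 179 − 0.8Q = 67 + 0.2Q → Q_m = 112.
Price P_m = 179 − 0.4·112 = 134.2; MC(Q_m) = 67 + 0.2·112 = 89.4.
Competitive Q* = 186.6667, so ΔQ = 74.6667; wedge = 134.2 − 89.4 = 44.8.
DWL = ½ × 74.6667 × 44.8 = $1672.53 thousand.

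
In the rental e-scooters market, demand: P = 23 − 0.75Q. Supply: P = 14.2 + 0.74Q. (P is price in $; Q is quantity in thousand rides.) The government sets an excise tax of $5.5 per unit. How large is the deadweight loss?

Competitive equilibrium: 23 − 0.75Q = 14.2 + 0.74Q → Q* = 5.906, P* = 18.5705.
With the tax, the buyer price exceeds the seller price by 5.5: (23 − 0.75Q) − (14.2 + 0.74Q) = 5.5 → Q' = 2.2148.
ΔQ = 5.906 − 2.2148 = 3.6912; the wedge equals the tax, 5.5.
Deadweight loss = ½ × 3.6912 × 5.5 = $10.15 thousand.

$10.15 thousand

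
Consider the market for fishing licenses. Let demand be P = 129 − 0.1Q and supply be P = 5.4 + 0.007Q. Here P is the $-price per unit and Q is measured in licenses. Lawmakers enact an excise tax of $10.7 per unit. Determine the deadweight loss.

$535

Competitive equilibrium: 129 − 0.1Q = 5.4 + 0.007Q → Q* = 1155.1402, P* = 13.486.
With the tax, the buyer price exceeds the seller price by 10.7: (129 − 0.1Q) − (5.4 + 0.007Q) = 10.7 → Q' = 1055.1402.
ΔQ = 1155.1402 − 1055.1402 = 100; the wedge equals the tax, 10.7.
Deadweight loss = ½ × 100 × 10.7 = $535.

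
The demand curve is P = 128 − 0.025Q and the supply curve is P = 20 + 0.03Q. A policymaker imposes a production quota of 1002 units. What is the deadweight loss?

25430.47

Competitive equilibrium: 128 − 0.025Q = 20 + 0.03Q → Q* = 1963.6364, P* = 78.9091.
At Q = 1002: demand price = 128 − 0.025·1002 = 102.95; supply price = 20 + 0.03·1002 = 50.06.
ΔQ = 1963.6364 − 1002 = 961.6364; wedge = 102.95 − 50.06 = 52.89.
Welfare loss = ½ × 961.6364 × 52.89 = 25430.47.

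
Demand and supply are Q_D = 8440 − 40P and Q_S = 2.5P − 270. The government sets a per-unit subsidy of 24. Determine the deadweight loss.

In inverse form: demand P = 211 − 0.025Q, supply P = 108 + 0.4Q.
Competitive equilibrium: 211 − 0.025Q = 108 + 0.4Q → Q* = 242.3529, P* = 204.9412.
The subsidy lowers effective supply by 24: P = 84 + 0.4Q.
New quantity: 211 − 0.025Q = 84 + 0.4Q → Q' = 298.8235.
Overproduction ΔQ = 298.8235 − 242.3529 = 56.4706; wedge = subsidy = 24.
Welfare loss = ½ × 56.4706 × 24 = 677.65.

677.65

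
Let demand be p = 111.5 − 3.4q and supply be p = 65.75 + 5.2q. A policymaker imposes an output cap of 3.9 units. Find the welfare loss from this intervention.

8.67

Competitive equilibrium: 111.5 − 3.4q = 65.75 + 5.2q → q* = 5.3198, p* = 93.4128.
At q = 3.9: demand price = 111.5 − 3.4·3.9 = 98.24; supply price = 65.75 + 5.2·3.9 = 86.03.
Δq = 5.3198 − 3.9 = 1.4198; wedge = 98.24 − 86.03 = 12.21.
The triangle = ½ × 1.4198 × 12.21 = 8.67.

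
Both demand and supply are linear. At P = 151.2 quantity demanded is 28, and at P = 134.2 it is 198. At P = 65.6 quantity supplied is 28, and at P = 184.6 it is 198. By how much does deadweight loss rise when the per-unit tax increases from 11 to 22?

226.875

Demand slope = (134.2 − 151.2)/(198 − 28) = −0.1, so P = 154 − 0.1Q.
Supply slope = (184.6 − 65.6)/(198 − 28) = 0.7, so P = 46 + 0.7Q.
Competitive equilibrium: 154 − 0.1Q = 46 + 0.7Q → Q* = 135, P* = 140.5.
For a per-unit tax t: ΔQ = t/0.8, so DWL = ½·t·(t/0.8) = t²/1.6.
At t = 11: DWL = 75.625. At t = 22: DWL = 302.5.
Increase = 302.5 − 75.625 = 226.875.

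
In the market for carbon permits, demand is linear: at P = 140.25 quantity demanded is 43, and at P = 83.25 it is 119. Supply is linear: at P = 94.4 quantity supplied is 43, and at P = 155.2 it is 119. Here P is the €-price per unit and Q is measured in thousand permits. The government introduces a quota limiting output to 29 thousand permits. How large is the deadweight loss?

€1471.94 thousand

Demand slope = (83.25 − 140.25)/(119 − 43) = −0.75, so P = 172.5 − 0.75Q.
Supply slope = (155.2 − 94.4)/(119 − 43) = 0.8, so P = 60 + 0.8Q.
Competitive equilibrium: 172.5 − 0.75Q = 60 + 0.8Q → Q* = 72.58065, P* = 118.06452.
At Q = 29: demand price = 172.5 − 0.75·29 = 150.75; supply price = 60 + 0.8·29 = 83.2.
ΔQ = 72.58065 − 29 = 43.58065; wedge = 150.75 − 83.2 = 67.55.
Deadweight loss = ½ × 43.58065 × 67.55 = €1471.94 thousand.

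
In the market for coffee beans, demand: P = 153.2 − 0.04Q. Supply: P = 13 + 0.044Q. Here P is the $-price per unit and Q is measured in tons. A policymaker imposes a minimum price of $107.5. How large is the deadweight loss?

$11644.60

Competitive equilibrium: 153.2 − 0.04Q = 13 + 0.044Q → Q* = 1669.0476, P* = 86.4381.
At the floor P = 107.5, quantity demanded = (153.2 − 107.5)/0.04 = 1142.5.
Sellers' marginal cost at Q' = 1142.5: 13 + 0.044·1142.5 = 63.27.
ΔQ = 1669.0476 − 1142.5 = 526.5476; wedge = 107.5 − 63.27 = 44.23.
Deadweight loss = ½ × 526.5476 × 44.23 = $11644.60.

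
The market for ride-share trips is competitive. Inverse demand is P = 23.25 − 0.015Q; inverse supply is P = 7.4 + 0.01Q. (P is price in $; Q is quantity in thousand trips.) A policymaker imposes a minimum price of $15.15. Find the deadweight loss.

$110.45 thousand

Competitive equilibrium: 23.25 − 0.015Q = 7.4 + 0.01Q → Q* = 634, P* = 13.74.
At the floor P = 15.15, quantity demanded = (23.25 − 15.15)/0.015 = 540.
Sellers' marginal cost at Q' = 540: 7.4 + 0.01·540 = 12.8.
ΔQ = 634 − 540 = 94; wedge = 15.15 − 12.8 = 2.35.
DWL = ½ × 94 × 2.35 = $110.45 thousand.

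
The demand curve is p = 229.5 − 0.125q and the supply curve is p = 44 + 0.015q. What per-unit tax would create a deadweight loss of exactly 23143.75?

Competitive equilibrium: 229.5 − 0.125q = 44 + 0.015q → q* = 1325, p* = 63.875.
A tax t gives Δq = t/0.14 and wedge t, so DWL = t²/0.28.
t²/0.28 = 23143.75 → t² = 6480.25 → t = 80.5.

80.5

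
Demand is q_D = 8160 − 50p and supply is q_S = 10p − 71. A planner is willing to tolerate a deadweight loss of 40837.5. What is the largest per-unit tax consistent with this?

99

In inverse form: demand p = 163.2 − 0.02q, supply p = 7.1 + 0.1q.
Competitive equilibrium: 163.2 − 0.02q = 7.1 + 0.1q → q* = 1300.8333, p* = 137.1833.
A tax t gives Δq = t/0.12 and wedge t, so DWL = t²/0.24.
t²/0.24 = 40837.5 → t² = 9801 → t = 99.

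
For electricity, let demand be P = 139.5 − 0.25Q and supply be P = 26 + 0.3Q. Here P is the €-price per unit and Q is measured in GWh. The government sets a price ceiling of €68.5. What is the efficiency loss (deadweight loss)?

€1151.07

Competitive equilibrium: 139.5 − 0.25Q = 26 + 0.3Q → Q* = 206.36364, P* = 87.90909.
At the ceiling P = 68.5, quantity supplied = (68.5 − 26)/0.3 = 141.66667.
Willingness to pay at Q' = 141.66667: 139.5 − 0.25·141.66667 = 104.08333.
ΔQ = 206.36364 − 141.66667 = 64.69697; wedge = 104.08333 − 68.5 = 35.58333.
The triangle = ½ × 64.69697 × 35.58333 = €1151.07.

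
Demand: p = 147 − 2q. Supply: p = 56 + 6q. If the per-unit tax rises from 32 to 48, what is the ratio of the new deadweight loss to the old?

2.25

Competitive equilibrium: 147 − 2q = 56 + 6q → q* = 11.375, p* = 124.25.
For a per-unit tax t: Δq = t/8, so DWL = ½·t·(t/8) = t²/16.
At t = 32: DWL = 64. At t = 48: DWL = 144.
Ratio = (48/32)² = 2.25.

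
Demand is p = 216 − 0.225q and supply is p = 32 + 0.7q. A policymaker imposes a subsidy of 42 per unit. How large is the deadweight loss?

953.51

Competitive equilibrium: 216 − 0.225q = 32 + 0.7q → q* = 198.9189, p* = 171.2432.
The subsidy lowers effective supply by 42: p = 0.7q − 10.
New quantity: 216 − 0.225q = 0.7q − 10 → q' = 244.3243.
Overproduction Δq = 244.3243 − 198.9189 = 45.4054; wedge = subsidy = 42.
DWL = ½ × 45.4054 × 42 = 953.51.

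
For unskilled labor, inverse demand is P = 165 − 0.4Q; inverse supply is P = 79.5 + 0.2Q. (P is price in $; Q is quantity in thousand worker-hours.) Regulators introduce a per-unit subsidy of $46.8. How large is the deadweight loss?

Competitive equilibrium: 165 − 0.4Q = 79.5 + 0.2Q → Q* = 142.5, P* = 108.
The subsidy lowers effective supply by 46.8: P = 32.7 + 0.2Q.
New quantity: 165 − 0.4Q = 32.7 + 0.2Q → Q' = 220.5.
Overproduction ΔQ = 220.5 − 142.5 = 78; wedge = subsidy = 46.8.
DWL = ½ × 78 × 46.8 = $1825.20 thousand.

$1825.20 thousand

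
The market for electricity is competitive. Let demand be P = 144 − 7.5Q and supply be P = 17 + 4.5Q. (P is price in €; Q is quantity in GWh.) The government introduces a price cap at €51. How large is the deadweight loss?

Competitive equilibrium: 144 − 7.5Q = 17 + 4.5Q → Q* = 10.5833, P* = 64.625.
At the ceiling P = 51, quantity supplied = (51 − 17)/4.5 = 7.5556.
Willingness to pay at Q' = 7.5556: 144 − 7.5·7.5556 = 87.333.
ΔQ = 10.5833 − 7.5556 = 3.0277; wedge = 87.333 − 51 = 36.333.
DWL = ½ × 3.0277 × 36.333 = €55.

€55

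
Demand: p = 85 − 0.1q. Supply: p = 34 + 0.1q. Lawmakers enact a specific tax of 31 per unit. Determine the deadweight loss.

Competitive equilibrium: 85 − 0.1q = 34 + 0.1q → q* = 255, p* = 59.5.
With the tax, the buyer price exceeds the seller price by 31: (85 − 0.1q) − (34 + 0.1q) = 31 → q' = 100.
Δq = 255 − 100 = 155; the wedge equals the tax, 31.
Deadweight loss = ½ × 155 × 31 = 2402.50.

2402.50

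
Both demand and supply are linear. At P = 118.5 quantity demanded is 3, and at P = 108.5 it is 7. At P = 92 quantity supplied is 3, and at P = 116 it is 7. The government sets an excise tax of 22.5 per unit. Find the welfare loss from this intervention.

Demand slope = (108.5 − 118.5)/(7 − 3) = −2.5, so P = 126 − 2.5Q.
Supply slope = (116 − 92)/(7 − 3) = 6, so P = 74 + 6Q.
Competitive equilibrium: 126 − 2.5Q = 74 + 6Q → Q* = 6.1176, P* = 110.7059.
With the tax, the buyer price exceeds the seller price by 22.5: (126 − 2.5Q) − (74 + 6Q) = 22.5 → Q' = 3.4706.
ΔQ = 6.1176 − 3.4706 = 2.647; the wedge equals the tax, 22.5.
Deadweight loss = ½ × 2.647 × 22.5 = 29.78.

29.78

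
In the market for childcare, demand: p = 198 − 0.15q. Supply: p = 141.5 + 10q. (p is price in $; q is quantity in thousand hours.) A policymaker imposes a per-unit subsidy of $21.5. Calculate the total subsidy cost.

Competitive equilibrium: 198 − 0.15q = 141.5 + 10q → q* = 5.5665, p* = 197.165.
The subsidy lowers effective supply by 21.5: p = 120 + 10q.
New quantity: 198 − 0.15q = 120 + 10q → q' = 7.6847.
Total subsidy cost = 21.5 × 7.6847 = $165.22 thousand.

$165.22 thousand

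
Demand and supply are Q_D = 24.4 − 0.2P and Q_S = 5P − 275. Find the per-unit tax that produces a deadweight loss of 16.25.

In inverse form: demand P = 122 − 5Q, supply P = 55 + 0.2Q.
Competitive equilibrium: 122 − 5Q = 55 + 0.2Q → Q* = 12.8846, P* = 57.5769.
A tax t gives ΔQ = t/5.2 and wedge t, so DWL = t²/10.4.
t²/10.4 = 16.25 → t² = 169 → t = 13.

13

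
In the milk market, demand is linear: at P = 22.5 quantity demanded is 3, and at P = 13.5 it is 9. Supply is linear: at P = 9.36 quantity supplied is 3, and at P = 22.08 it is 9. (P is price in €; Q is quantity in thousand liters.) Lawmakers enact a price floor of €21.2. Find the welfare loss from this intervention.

€13.82 thousand

Demand slope = (13.5 − 22.5)/(9 − 3) = −1.5, so P = 27 − 1.5Q.
Supply slope = (22.08 − 9.36)/(9 − 3) = 2.12, so P = 3 + 2.12Q.
Competitive equilibrium: 27 − 1.5Q = 3 + 2.12Q → Q* = 6.6298, P* = 17.0552.
At the floor P = 21.2, quantity demanded = (27 − 21.2)/1.5 = 3.8667.
Sellers' marginal cost at Q' = 3.8667: 3 + 2.12·3.8667 = 11.1974.
ΔQ = 6.6298 − 3.8667 = 2.7631; wedge = 21.2 − 11.1974 = 10.0026.
Deadweight loss = ½ × 2.7631 × 10.0026 = €13.82 thousand.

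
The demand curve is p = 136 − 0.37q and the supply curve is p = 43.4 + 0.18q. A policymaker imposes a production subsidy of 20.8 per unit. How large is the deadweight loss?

Competitive equilibrium: 136 − 0.37q = 43.4 + 0.18q → q* = 168.3636, p* = 73.7055.
The subsidy lowers effective supply by 20.8: p = 22.6 + 0.18q.
New quantity: 136 − 0.37q = 22.6 + 0.18q → q' = 206.1818.
Overproduction Δq = 206.1818 − 168.3636 = 37.8182; wedge = subsidy = 20.8.
DWL = ½ × 37.8182 × 20.8 = 393.31.

393.31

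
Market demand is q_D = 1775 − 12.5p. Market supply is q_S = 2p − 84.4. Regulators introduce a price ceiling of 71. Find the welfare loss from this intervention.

In inverse form: demand p = 142 − 0.08q, supply p = 42.2 + 0.5q.
Competitive equilibrium: 142 − 0.08q = 42.2 + 0.5q → q* = 172.069, p* = 128.2345.
At the ceiling p = 71, quantity supplied = (71 − 42.2)/0.5 = 57.6.
Willingness to pay at q' = 57.6: 142 − 0.08·57.6 = 137.392.
Δq = 172.069 − 57.6 = 114.469; wedge = 137.392 − 71 = 66.392.
The triangle = ½ × 114.469 × 66.392 = 3799.91.

3799.91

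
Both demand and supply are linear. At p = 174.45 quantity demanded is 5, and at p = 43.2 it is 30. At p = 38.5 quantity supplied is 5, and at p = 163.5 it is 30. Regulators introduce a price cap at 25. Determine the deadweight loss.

1306.01

Demand slope = (43.2 − 174.45)/(30 − 5) = −5.25, so p = 200.7 − 5.25q.
Supply slope = (163.5 − 38.5)/(30 − 5) = 5, so p = 13.5 + 5q.
Competitive equilibrium: 200.7 − 5.25q = 13.5 + 5q → q* = 18.2634, p* = 104.8171.
At the ceiling p = 25, quantity supplied = (25 − 13.5)/5 = 2.3.
Willingness to pay at q' = 2.3: 200.7 − 5.25·2.3 = 188.625.
Δq = 18.2634 − 2.3 = 15.9634; wedge = 188.625 − 25 = 163.625.
Deadweight loss = ½ × 15.9634 × 163.625 = 1306.01.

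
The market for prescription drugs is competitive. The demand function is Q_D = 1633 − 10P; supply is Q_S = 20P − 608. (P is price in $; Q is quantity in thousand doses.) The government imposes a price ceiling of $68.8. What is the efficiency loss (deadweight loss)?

In inverse form: demand P = 163.3 − 0.1Q, supply P = 30.4 + 0.05Q.
Competitive equilibrium: 163.3 − 0.1Q = 30.4 + 0.05Q → Q* = 886, P* = 74.7.
At the ceiling P = 68.8, quantity supplied = (68.8 − 30.4)/0.05 = 768.
Willingness to pay at Q' = 768: 163.3 − 0.1·768 = 86.5.
ΔQ = 886 − 768 = 118; wedge = 86.5 − 68.8 = 17.7.
The triangle = ½ × 118 × 17.7 = $1044.30 thousand.

$1044.30 thousand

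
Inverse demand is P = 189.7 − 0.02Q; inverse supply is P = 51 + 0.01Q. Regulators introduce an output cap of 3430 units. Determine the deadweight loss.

Competitive equilibrium: 189.7 − 0.02Q = 51 + 0.01Q → Q* = 4623.3333, P* = 97.2333.
At Q = 3430: demand price = 189.7 − 0.02·3430 = 121.1; supply price = 51 + 0.01·3430 = 85.3.
ΔQ = 4623.3333 − 3430 = 1193.3333; wedge = 121.1 − 85.3 = 35.8.
The triangle = ½ × 1193.3333 × 35.8 = 21360.67.

21360.67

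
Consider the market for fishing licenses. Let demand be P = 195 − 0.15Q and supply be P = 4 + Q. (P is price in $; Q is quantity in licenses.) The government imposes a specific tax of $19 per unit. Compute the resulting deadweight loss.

$156.96

Competitive equilibrium: 195 − 0.15Q = 4 + Q → Q* = 166.087, P* = 170.087.
With the tax, the buyer price exceeds the seller price by 19: (195 − 0.15Q) − (4 + Q) = 19 → Q' = 149.5652.
ΔQ = 166.087 − 149.5652 = 16.5218; the wedge equals the tax, 19.
Deadweight loss = ½ × 16.5218 × 19 = $156.96.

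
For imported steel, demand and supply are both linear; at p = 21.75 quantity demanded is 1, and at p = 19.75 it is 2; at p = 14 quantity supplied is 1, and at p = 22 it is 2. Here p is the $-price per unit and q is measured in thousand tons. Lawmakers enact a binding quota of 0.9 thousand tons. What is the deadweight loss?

Demand slope = (19.75 − 21.75)/(2 − 1) = −2, so p = 23.75 − 2q.
Supply slope = (22 − 14)/(2 − 1) = 8, so p = 6 + 8q.
Competitive equilibrium: 23.75 − 2q = 6 + 8q → q* = 1.775, p* = 20.2.
At q = 0.9: demand price = 23.75 − 2·0.9 = 21.95; supply price = 6 + 8·0.9 = 13.2.
Δq = 1.775 − 0.9 = 0.875; wedge = 21.95 − 13.2 = 8.75.
Welfare loss = ½ × 0.875 × 8.75 = $3.83 thousand.

$3.83 thousand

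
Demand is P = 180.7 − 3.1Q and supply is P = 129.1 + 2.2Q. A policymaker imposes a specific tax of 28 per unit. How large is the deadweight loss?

73.96

Competitive equilibrium: 180.7 − 3.1Q = 129.1 + 2.2Q → Q* = 9.7358, P* = 150.5189.
With the tax, the buyer price exceeds the seller price by 28: (180.7 − 3.1Q) − (129.1 + 2.2Q) = 28 → Q' = 4.4528.
ΔQ = 9.7358 − 4.4528 = 5.283; the wedge equals the tax, 28.
Deadweight loss = ½ × 5.283 × 28 = 73.96.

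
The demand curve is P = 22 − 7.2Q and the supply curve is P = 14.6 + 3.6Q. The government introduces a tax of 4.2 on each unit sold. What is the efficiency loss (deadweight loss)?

Competitive equilibrium: 22 − 7.2Q = 14.6 + 3.6Q → Q* = 0.6852, P* = 17.0667.
With the tax, the buyer price exceeds the seller price by 4.2: (22 − 7.2Q) − (14.6 + 3.6Q) = 4.2 → Q' = 0.2963.
ΔQ = 0.6852 − 0.2963 = 0.3889; the wedge equals the tax, 4.2.
DWL = ½ × 0.3889 × 4.2 = 0.82.

0.82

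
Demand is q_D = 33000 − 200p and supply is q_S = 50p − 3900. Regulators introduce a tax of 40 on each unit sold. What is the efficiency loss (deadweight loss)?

32000

In inverse form: demand p = 165 − 0.005q, supply p = 78 + 0.02q.
Competitive equilibrium: 165 − 0.005q = 78 + 0.02q → q* = 3480, p* = 147.6.
With the tax, the buyer price exceeds the seller price by 40: (165 − 0.005q) − (78 + 0.02q) = 40 → q' = 1880.
Δq = 3480 − 1880 = 1600; the wedge equals the tax, 40.
Welfare loss = ½ × 1600 × 40 = 32000.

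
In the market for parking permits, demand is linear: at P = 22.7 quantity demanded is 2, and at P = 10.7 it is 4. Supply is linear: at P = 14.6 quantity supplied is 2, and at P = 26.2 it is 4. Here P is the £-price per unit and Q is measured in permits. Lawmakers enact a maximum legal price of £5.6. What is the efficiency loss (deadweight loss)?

£29.56

Demand slope = (10.7 − 22.7)/(4 − 2) = −6, so P = 34.7 − 6Q.
Supply slope = (26.2 − 14.6)/(4 − 2) = 5.8, so P = 3 + 5.8Q.
Competitive equilibrium: 34.7 − 6Q = 3 + 5.8Q → Q* = 2.68644, P* = 18.58136.
At the ceiling P = 5.6, quantity supplied = (5.6 − 3)/5.8 = 0.44828.
Willingness to pay at Q' = 0.44828: 34.7 − 6·0.44828 = 32.01032.
ΔQ = 2.68644 − 0.44828 = 2.23816; wedge = 32.01032 − 5.6 = 26.41032.
Welfare loss = ½ × 2.23816 × 26.41032 = £29.56.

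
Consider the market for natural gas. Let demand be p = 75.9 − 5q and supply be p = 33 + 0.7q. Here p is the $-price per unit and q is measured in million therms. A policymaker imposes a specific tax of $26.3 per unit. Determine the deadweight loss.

$60.67 million

Competitive equilibrium: 75.9 − 5q = 33 + 0.7q → q* = 7.5263, p* = 38.2684.
With the tax, the buyer price exceeds the seller price by 26.3: (75.9 − 5q) − (33 + 0.7q) = 26.3 → q' = 2.9123.
Δq = 7.5263 − 2.9123 = 4.614; the wedge equals the tax, 26.3.
The triangle = ½ × 4.614 × 26.3 = $60.67 million.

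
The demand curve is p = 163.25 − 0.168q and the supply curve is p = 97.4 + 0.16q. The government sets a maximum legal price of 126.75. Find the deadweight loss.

Competitive equilibrium: 163.25 − 0.168q = 97.4 + 0.16q → q* = 200.7622, p* = 129.522.
At the ceiling p = 126.75, quantity supplied = (126.75 − 97.4)/0.16 = 183.4375.
Willingness to pay at q' = 183.4375: 163.25 − 0.168·183.4375 = 132.4325.
Δq = 200.7622 − 183.4375 = 17.3247; wedge = 132.4325 − 126.75 = 5.6825.
The triangle = ½ × 17.3247 × 5.6825 = 49.22.

49.22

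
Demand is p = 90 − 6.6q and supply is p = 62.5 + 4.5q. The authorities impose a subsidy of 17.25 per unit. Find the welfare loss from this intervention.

13.40

Competitive equilibrium: 90 − 6.6q = 62.5 + 4.5q → q* = 2.4775, p* = 73.6486.
The subsidy lowers effective supply by 17.25: p = 45.25 + 4.5q.
New quantity: 90 − 6.6q = 45.25 + 4.5q → q' = 4.0315.
Overproduction Δq = 4.0315 − 2.4775 = 1.554; wedge = subsidy = 17.25.
DWL = ½ × 1.554 × 17.25 = 13.40.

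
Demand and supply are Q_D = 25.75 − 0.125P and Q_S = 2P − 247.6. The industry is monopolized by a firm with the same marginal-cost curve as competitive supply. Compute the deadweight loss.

In inverse form: demand P = 206 − 8Q, supply P = 123.8 + 0.5Q.
Competitive equilibrium: 206 − 8Q = 123.8 + 0.5Q → Q* = 9.67059, P* = 128.63529.
Marginal revenue: MR = 206 − 16Q. Set MR = MC: 206 − 16Q = 123.8 + 0.5Q → Q_m = 4.98182.
Price P_m = 206 − 8·4.98182 = 166.14544; MC(Q_m) = 123.8 + 0.5·4.98182 = 126.29091.
Competitive Q* = 9.67059, so ΔQ = 4.68877; wedge = 166.14544 − 126.29091 = 39.85453.
Welfare loss = ½ × 4.68877 × 39.85453 = 93.43.

93.43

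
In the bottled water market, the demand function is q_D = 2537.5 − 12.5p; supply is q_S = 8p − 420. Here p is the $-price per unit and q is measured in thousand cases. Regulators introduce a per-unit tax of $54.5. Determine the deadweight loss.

In inverse form: demand p = 203 − 0.08q, supply p = 52.5 + 0.125q.
Competitive equilibrium: 203 − 0.08q = 52.5 + 0.125q → q* = 734.1463, p* = 144.2683.
With the tax, the buyer price exceeds the seller price by 54.5: (203 − 0.08q) − (52.5 + 0.125q) = 54.5 → q' = 468.2927.
Δq = 734.1463 − 468.2927 = 265.8536; the wedge equals the tax, 54.5.
Welfare loss = ½ × 265.8536 × 54.5 = $7244.51 thousand.

$7244.51 thousand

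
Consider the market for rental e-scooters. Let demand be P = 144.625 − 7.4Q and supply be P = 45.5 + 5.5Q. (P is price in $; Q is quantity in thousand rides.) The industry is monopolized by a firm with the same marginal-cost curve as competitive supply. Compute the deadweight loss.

$50.61 thousand

Competitive equilibrium: 144.625 − 7.4Q = 45.5 + 5.5Q → Q* = 7.6841, P* = 87.7626.
Marginal revenue: MR = 144.625 − 14.8Q. Set MR = MC: 144.625 − 14.8Q = 45.5 + 5.5Q → Q_m = 4.883.
Price P_m = 144.625 − 7.4·4.883 = 108.4908; MC(Q_m) = 45.5 + 5.5·4.883 = 72.3565.
Competitive Q* = 7.6841, so ΔQ = 2.8011; wedge = 108.4908 − 72.3565 = 36.1343.
DWL = ½ × 2.8011 × 36.1343 = $50.61 thousand.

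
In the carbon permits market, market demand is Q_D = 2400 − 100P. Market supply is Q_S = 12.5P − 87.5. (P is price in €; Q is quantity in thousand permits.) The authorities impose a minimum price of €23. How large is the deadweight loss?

In inverse form: demand P = 24 − 0.01Q, supply P = 7 + 0.08Q.
Competitive equilibrium: 24 − 0.01Q = 7 + 0.08Q → Q* = 188.8889, P* = 22.1111.
At the floor P = 23, quantity demanded = (24 − 23)/0.01 = 100.
Sellers' marginal cost at Q' = 100: 7 + 0.08·100 = 15.
ΔQ = 188.8889 − 100 = 88.8889; wedge = 23 − 15 = 8.
Welfare loss = ½ × 88.8889 × 8 = €355.56 thousand.

€355.56 thousand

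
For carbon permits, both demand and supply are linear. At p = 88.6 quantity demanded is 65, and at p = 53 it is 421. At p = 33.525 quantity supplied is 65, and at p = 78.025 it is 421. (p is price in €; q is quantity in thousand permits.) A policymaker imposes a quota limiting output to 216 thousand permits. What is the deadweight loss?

€989.36 thousand

Demand slope = (53 − 88.6)/(421 − 65) = −0.1, so p = 95.1 − 0.1q.
Supply slope = (78.025 − 33.525)/(421 − 65) = 0.125, so p = 25.4 + 0.125q.
Competitive equilibrium: 95.1 − 0.1q = 25.4 + 0.125q → q* = 309.7778, p* = 64.1222.
At q = 216: demand price = 95.1 − 0.1·216 = 73.5; supply price = 25.4 + 0.125·216 = 52.4.
Δq = 309.7778 − 216 = 93.7778; wedge = 73.5 − 52.4 = 21.1.
DWL = ½ × 93.7778 × 21.1 = €989.36 thousand.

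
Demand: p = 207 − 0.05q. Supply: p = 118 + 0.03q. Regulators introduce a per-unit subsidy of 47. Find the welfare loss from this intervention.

Competitive equilibrium: 207 − 0.05q = 118 + 0.03q → q* = 1112.5, p* = 151.375.
The subsidy lowers effective supply by 47: p = 71 + 0.03q.
New quantity: 207 − 0.05q = 71 + 0.03q → q' = 1700.
Overproduction Δq = 1700 − 1112.5 = 587.5; wedge = subsidy = 47.
Deadweight loss = ½ × 587.5 × 47 = 13806.25.

13806.25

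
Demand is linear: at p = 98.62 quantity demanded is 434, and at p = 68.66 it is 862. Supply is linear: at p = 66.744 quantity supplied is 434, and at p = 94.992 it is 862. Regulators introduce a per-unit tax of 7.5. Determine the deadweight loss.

Demand slope = (68.66 − 98.62)/(862 − 434) = −0.07, so p = 129 − 0.07q.
Supply slope = (94.992 − 66.744)/(862 − 434) = 0.066, so p = 38.1 + 0.066q.
Competitive equilibrium: 129 − 0.07q = 38.1 + 0.066q → q* = 668.3824, p* = 82.2132.
With the tax, the buyer price exceeds the seller price by 7.5: (129 − 0.07q) − (38.1 + 0.066q) = 7.5 → q' = 613.2353.
Δq = 668.3824 − 613.2353 = 55.1471; the wedge equals the tax, 7.5.
Welfare loss = ½ × 55.1471 × 7.5 = 206.80.

206.80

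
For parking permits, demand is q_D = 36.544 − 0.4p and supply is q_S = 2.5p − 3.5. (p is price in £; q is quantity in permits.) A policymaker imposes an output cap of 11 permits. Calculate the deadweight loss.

£581.20

In inverse form: demand p = 91.36 − 2.5q, supply p = 1.4 + 0.4q.
Competitive equilibrium: 91.36 − 2.5q = 1.4 + 0.4q → q* = 31.0207, p* = 13.8083.
At q = 11: demand price = 91.36 − 2.5·11 = 63.86; supply price = 1.4 + 0.4·11 = 5.8.
Δq = 31.0207 − 11 = 20.0207; wedge = 63.86 − 5.8 = 58.06.
The triangle = ½ × 20.0207 × 58.06 = £581.20.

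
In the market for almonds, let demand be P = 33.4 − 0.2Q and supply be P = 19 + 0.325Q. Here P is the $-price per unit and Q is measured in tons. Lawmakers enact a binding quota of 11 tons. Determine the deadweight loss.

Competitive equilibrium: 33.4 − 0.2Q = 19 + 0.325Q → Q* = 27.4286, P* = 27.9143.
At Q = 11: demand price = 33.4 − 0.2·11 = 31.2; supply price = 19 + 0.325·11 = 22.575.
ΔQ = 27.4286 − 11 = 16.4286; wedge = 31.2 − 22.575 = 8.625.
Deadweight loss = ½ × 16.4286 × 8.625 = $70.85.

$70.85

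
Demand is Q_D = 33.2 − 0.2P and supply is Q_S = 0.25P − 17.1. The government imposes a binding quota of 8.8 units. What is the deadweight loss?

In inverse form: demand P = 166 − 5Q, supply P = 68.4 + 4Q.
Competitive equilibrium: 166 − 5Q = 68.4 + 4Q → Q* = 10.8444, P* = 111.7778.
At Q = 8.8: demand price = 166 − 5·8.8 = 122; supply price = 68.4 + 4·8.8 = 103.6.
ΔQ = 10.8444 − 8.8 = 2.0444; wedge = 122 − 103.6 = 18.4.
The triangle = ½ × 2.0444 × 18.4 = 18.81.

18.81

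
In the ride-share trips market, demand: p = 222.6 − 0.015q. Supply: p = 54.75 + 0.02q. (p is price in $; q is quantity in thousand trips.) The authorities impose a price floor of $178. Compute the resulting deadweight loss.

Competitive equilibrium: 222.6 − 0.015q = 54.75 + 0.02q → q* = 4795.714286, p* = 150.664286.
At the floor p = 178, quantity demanded = (222.6 − 178)/0.015 = 2973.333333.
Sellers' marginal cost at q' = 2973.333333: 54.75 + 0.02·2973.333333 = 114.216667.
Δq = 4795.714286 − 2973.333333 = 1822.380953; wedge = 178 − 114.216667 = 63.783333.
Welfare loss = ½ × 1822.380953 × 63.783333 = $58118.77 thousand.

$58118.77 thousand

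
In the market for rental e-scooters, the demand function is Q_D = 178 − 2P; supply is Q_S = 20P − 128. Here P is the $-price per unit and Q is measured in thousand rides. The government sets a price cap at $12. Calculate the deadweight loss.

In inverse form: demand P = 89 − 0.5Q, supply P = 6.4 + 0.05Q.
Competitive equilibrium: 89 − 0.5Q = 6.4 + 0.05Q → Q* = 150.1818, P* = 13.9091.
At the ceiling P = 12, quantity supplied = (12 − 6.4)/0.05 = 112.
Willingness to pay at Q' = 112: 89 − 0.5·112 = 33.
ΔQ = 150.1818 − 112 = 38.1818; wedge = 33 − 12 = 21.
The triangle = ½ × 38.1818 × 21 = $400.91 thousand.

$400.91 thousand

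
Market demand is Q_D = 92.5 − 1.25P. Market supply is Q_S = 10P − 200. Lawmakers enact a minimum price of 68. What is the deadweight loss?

In inverse form: demand P = 74 − 0.8Q, supply P = 20 + 0.1Q.
Competitive equilibrium: 74 − 0.8Q = 20 + 0.1Q → Q* = 60, P* = 26.
At the floor P = 68, quantity demanded = (74 − 68)/0.8 = 7.5.
Sellers' marginal cost at Q' = 7.5: 20 + 0.1·7.5 = 20.75.
ΔQ = 60 − 7.5 = 52.5; wedge = 68 − 20.75 = 47.25.
DWL = ½ × 52.5 × 47.25 = 1240.31.

1240.31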